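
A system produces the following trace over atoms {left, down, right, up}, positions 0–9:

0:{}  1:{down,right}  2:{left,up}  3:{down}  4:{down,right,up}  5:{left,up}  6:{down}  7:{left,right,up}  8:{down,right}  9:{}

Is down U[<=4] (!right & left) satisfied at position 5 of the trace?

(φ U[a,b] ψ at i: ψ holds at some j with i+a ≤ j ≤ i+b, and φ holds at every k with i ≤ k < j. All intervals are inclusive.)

True

Need some j in [5,9] with (!right & left), and down at every k in [5,j-1].
  j=5: (!right & left) holds; no prefix to check → satisfied.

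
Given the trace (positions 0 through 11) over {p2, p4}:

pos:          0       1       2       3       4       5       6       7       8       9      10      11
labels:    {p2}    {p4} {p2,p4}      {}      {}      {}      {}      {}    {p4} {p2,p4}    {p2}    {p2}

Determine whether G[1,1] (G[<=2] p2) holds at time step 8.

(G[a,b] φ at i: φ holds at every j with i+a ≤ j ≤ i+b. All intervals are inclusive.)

Check G[<=2] p2 at every j in [9,9]:
  j=9: holds on [9,11]
All positions satisfy it → formula holds.

True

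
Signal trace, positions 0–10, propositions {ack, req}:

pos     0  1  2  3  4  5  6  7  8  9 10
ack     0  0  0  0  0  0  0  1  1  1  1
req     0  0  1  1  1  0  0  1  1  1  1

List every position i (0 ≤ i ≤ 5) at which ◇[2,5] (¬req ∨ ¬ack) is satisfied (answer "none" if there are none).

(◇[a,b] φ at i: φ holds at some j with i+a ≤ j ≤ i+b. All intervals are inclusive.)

Evaluate at each i in [0,5]:
  i=0: ✓ (witness j=2)
  i=1: ✓ (witness j=3)
  i=2: ✓ (witness j=4)
  i=3: ✓ (witness j=5)
  i=4: ✓ (witness j=6)
  i=5: ✗ (none in [7,10])

0, 1, 2, 3, 4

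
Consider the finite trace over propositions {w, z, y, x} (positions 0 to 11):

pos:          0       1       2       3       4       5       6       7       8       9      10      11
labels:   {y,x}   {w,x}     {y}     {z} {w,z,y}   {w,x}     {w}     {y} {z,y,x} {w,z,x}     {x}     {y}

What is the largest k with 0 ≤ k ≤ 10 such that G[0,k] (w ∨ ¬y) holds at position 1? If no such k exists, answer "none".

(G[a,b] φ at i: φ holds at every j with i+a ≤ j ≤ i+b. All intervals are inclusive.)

0

(w ∨ ¬y) must hold from j=1 onward; find where it first fails.
  j=1: holds
  j=2: fails
Holds on [1,1], so largest k = 0.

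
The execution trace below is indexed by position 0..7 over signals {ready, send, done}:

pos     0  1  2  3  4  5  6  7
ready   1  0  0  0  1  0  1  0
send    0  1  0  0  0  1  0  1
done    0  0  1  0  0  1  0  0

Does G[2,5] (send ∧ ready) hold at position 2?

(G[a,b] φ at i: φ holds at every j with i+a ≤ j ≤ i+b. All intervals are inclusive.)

Does not hold

Check (send ∧ ready) at every j in [4,7]:
  j=4: false
  j=5: false
  j=6: false
  j=7: false
Fails at j=4 → formula fails.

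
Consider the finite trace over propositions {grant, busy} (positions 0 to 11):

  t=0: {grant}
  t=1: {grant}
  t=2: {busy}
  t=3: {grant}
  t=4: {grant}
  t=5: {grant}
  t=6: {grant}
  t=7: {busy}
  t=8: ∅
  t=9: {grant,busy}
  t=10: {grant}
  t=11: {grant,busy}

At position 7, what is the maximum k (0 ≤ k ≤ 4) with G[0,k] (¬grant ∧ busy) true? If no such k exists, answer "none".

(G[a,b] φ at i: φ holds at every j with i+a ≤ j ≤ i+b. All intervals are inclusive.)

(¬grant ∧ busy) must hold from j=7 onward; find where it first fails.
  j=7: holds
  j=8: fails
Holds on [7,7], so largest k = 0.

0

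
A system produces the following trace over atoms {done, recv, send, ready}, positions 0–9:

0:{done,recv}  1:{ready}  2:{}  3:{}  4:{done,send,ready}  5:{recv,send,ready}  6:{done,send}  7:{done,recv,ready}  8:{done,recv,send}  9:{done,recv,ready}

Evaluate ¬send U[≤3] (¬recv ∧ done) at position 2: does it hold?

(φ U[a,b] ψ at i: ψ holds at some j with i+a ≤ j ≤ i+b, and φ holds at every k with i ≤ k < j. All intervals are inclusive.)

Need some j in [2,5] with (¬recv ∧ done), and ¬send at every k in [2,j-1].
  j=2: (¬recv ∧ done) false.
  j=3: (¬recv ∧ done) false.
  j=4: (¬recv ∧ done) holds; ¬send holds at every k in [2,3] → satisfied.

True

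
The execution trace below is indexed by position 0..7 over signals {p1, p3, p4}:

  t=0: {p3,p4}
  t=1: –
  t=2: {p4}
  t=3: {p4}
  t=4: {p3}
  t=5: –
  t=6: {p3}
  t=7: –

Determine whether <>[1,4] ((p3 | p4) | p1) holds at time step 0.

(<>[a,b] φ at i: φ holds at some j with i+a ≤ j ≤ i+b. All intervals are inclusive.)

Check ((p3 | p4) | p1) at each j in [1,4]:
  j=1: false
  j=2: true
  j=3: true
  j=4: true
Found at j=2 → formula holds.

Holds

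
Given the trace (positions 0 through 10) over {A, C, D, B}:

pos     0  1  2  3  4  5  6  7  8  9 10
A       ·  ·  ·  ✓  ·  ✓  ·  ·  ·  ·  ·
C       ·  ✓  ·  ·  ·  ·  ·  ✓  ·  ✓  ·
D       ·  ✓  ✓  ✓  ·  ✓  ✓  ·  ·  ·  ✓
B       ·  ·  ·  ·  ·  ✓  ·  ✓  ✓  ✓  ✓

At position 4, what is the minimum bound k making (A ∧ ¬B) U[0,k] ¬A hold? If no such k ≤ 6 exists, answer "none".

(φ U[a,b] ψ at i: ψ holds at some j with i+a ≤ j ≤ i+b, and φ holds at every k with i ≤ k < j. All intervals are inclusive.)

0

Need earliest j ≥ 4 with ¬A, and (A ∧ ¬B) at every k in [4,j-1].
  j=4: rhs holds (empty prefix). k = 0.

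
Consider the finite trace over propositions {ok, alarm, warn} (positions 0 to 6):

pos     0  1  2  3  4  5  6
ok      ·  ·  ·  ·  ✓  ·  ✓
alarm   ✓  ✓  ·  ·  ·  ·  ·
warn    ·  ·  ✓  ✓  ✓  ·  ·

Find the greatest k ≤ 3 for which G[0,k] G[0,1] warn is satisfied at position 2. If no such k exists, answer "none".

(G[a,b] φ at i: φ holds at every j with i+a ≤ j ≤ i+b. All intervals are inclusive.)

1

G[0,1] warn must hold from j=2 onward; find where it first fails.
  j=2: holds
  j=3: holds
  j=4: fails
Holds on [2,3], so largest k = 1.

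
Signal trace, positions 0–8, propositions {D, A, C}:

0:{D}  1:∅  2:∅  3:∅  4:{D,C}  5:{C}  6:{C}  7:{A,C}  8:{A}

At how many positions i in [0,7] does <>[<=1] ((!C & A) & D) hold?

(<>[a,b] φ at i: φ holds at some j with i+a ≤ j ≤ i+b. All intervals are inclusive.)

Evaluate at each i in [0,7]:
  i=0: ✗ (none in [0,1])
  i=1: ✗ (none in [1,2])
  i=2: ✗ (none in [2,3])
  i=3: ✗ (none in [3,4])
  i=4: ✗ (none in [4,5])
  i=5: ✗ (none in [5,6])
  i=6: ✗ (none in [6,7])
  i=7: ✗ (none in [7,8])
Positions where it holds: {} → 0.

0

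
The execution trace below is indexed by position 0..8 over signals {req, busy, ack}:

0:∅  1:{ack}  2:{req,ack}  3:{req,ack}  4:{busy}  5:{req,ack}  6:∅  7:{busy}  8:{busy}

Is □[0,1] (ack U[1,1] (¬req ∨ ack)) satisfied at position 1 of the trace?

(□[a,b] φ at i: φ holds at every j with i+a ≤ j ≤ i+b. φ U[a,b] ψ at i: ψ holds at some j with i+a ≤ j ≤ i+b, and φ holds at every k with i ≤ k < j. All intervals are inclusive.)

Check (ack U[1,1] (¬req ∨ ack)) at every j in [1,2]:
  j=1: holds
  j=2: holds
All positions satisfy it → formula holds.

Yes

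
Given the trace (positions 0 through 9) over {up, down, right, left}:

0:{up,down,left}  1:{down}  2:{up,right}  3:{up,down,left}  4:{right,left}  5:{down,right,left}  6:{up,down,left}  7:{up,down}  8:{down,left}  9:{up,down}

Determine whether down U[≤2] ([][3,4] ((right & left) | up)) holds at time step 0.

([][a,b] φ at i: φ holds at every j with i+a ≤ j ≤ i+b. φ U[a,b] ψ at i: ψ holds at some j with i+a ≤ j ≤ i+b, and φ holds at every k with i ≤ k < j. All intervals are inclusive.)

Yes

Need some j in [0,2] with [][3,4] ((right & left) | up), and down at every k in [0,j-1].
  j=0: [][3,4] ((right & left) | up) holds; no prefix to check → satisfied.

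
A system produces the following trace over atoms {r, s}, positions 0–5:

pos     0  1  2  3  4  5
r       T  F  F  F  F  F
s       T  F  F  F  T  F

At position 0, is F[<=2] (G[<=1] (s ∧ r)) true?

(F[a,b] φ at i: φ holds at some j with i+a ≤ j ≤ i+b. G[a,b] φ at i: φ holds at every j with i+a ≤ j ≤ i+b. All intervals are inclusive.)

No

Check G[<=1] (s ∧ r) at each j in [0,2]:
  j=0: fails at 1
  j=1: fails at 1
  j=2: fails at 2
No position in the window satisfies it → formula fails.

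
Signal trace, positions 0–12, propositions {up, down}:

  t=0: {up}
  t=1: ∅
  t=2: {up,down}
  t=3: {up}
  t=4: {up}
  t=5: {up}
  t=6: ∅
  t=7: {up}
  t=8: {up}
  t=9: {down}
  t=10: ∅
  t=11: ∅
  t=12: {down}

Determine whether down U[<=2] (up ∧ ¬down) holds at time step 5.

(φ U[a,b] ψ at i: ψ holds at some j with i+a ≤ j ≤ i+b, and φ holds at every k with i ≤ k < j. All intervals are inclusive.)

True

Need some j in [5,7] with (up ∧ ¬down), and down at every k in [5,j-1].
  j=5: (up ∧ ¬down) holds; no prefix to check → satisfied.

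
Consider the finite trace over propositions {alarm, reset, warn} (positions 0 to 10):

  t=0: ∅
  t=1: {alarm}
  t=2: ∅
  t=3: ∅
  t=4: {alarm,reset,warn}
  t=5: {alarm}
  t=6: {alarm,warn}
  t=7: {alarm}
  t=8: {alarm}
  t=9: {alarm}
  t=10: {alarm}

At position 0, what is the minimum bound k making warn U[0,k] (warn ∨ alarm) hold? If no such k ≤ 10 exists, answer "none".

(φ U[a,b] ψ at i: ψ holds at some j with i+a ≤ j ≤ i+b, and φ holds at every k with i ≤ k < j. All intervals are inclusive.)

Need earliest j ≥ 0 with (warn ∨ alarm), and warn at every k in [0,j-1].
  j=0: rhs fails.
  j=1: rhs holds but lhs fails at k=0.
  j=2: rhs fails.
  j=3: rhs fails.
  j=4: rhs holds but lhs fails at k=0.
  j=5: rhs holds but lhs fails at k=0.
  j=6: rhs holds but lhs fails at k=0.
  j=7: rhs holds but lhs fails at k=0.
  j=8: rhs holds but lhs fails at k=0.
  j=9: rhs holds but lhs fails at k=0.
  j=10: rhs holds but lhs fails at k=0.
No witness within the range → none.

none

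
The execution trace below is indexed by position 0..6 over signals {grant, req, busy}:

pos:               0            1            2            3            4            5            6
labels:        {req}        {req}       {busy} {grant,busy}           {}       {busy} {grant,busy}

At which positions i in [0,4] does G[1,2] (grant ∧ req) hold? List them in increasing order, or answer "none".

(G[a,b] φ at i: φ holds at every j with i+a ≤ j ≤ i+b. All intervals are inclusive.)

none

Evaluate at each i in [0,4]:
  i=0: ✗ (fails at j=1)
  i=1: ✗ (fails at j=2)
  i=2: ✗ (fails at j=3)
  i=3: ✗ (fails at j=4)
  i=4: ✗ (fails at j=5)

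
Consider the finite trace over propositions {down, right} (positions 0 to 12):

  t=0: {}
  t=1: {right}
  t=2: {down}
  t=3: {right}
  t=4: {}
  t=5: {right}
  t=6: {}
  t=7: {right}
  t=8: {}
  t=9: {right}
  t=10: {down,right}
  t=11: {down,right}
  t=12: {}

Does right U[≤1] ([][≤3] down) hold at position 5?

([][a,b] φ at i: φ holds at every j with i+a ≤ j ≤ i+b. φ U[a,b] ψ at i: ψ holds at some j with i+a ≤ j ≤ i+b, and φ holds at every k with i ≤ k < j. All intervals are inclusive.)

Need some j in [5,6] with [][≤3] down, and right at every k in [5,j-1].
  j=5: [][≤3] down — fails at 5.
  j=6: [][≤3] down — fails at 6.
No j in the window works → until fails.

No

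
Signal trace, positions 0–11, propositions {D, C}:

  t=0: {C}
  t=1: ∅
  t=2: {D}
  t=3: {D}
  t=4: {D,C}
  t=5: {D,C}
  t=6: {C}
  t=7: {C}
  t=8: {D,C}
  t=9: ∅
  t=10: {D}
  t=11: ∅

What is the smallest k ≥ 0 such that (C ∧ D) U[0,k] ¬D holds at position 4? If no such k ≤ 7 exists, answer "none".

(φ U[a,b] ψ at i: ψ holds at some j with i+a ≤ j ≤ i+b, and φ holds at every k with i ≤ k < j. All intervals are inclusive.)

Need earliest j ≥ 4 with ¬D, and (C ∧ D) at every k in [4,j-1].
  j=4: rhs fails.
  j=5: rhs fails.
  j=6: rhs holds; lhs holds on [4,5]. k = 2.

2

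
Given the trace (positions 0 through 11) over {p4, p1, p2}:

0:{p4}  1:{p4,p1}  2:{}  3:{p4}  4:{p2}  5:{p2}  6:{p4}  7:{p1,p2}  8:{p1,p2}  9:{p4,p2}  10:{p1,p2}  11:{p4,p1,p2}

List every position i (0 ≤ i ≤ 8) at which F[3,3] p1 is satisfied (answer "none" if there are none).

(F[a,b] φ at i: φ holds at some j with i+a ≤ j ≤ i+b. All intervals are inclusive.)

Evaluate at each i in [0,8]:
  i=0: ✗ (none in [3,3])
  i=1: ✗ (none in [4,4])
  i=2: ✗ (none in [5,5])
  i=3: ✗ (none in [6,6])
  i=4: ✓ (witness j=7)
  i=5: ✓ (witness j=8)
  i=6: ✗ (none in [9,9])
  i=7: ✓ (witness j=10)
  i=8: ✓ (witness j=11)

4, 5, 7, 8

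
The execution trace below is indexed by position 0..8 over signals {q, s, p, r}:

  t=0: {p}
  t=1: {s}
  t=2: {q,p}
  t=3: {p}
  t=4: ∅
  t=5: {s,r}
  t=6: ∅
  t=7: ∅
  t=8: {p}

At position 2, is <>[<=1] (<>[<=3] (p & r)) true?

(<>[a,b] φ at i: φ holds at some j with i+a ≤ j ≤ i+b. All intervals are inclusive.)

Check <>[<=3] (p & r) at each j in [2,3]:
  j=2: fails (none in [2,5])
  j=3: fails (none in [3,6])
No position in the window satisfies it → formula fails.

Does not hold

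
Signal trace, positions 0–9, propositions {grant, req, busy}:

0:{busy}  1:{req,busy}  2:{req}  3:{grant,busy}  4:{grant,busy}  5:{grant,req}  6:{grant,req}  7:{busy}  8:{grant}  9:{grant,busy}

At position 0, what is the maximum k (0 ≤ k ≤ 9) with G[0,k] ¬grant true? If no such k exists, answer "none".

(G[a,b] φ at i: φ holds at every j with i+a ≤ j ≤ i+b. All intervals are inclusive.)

2

¬grant must hold from j=0 onward; find where it first fails.
  j=0: holds
  j=1: holds
  j=2: holds
  j=3: fails
Holds on [0,2], so largest k = 2.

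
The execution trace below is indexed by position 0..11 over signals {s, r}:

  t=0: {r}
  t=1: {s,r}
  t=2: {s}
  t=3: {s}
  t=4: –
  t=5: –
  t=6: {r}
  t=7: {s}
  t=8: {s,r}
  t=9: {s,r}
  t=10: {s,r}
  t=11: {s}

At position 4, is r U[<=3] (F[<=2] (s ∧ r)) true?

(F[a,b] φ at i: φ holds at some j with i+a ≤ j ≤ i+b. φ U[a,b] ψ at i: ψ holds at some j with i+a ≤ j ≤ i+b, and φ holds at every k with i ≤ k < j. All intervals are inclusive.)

False

Need some j in [4,7] with F[<=2] (s ∧ r), and r at every k in [4,j-1].
  j=4: F[<=2] (s ∧ r) — fails (none in [4,6]).
  j=5: F[<=2] (s ∧ r) — fails (none in [5,7]).
  j=6: F[<=2] (s ∧ r) holds, but r fails at k=4 → not this j.
  j=7: F[<=2] (s ∧ r) holds, but r fails at k=4 → not this j.
No j in the window works → until fails.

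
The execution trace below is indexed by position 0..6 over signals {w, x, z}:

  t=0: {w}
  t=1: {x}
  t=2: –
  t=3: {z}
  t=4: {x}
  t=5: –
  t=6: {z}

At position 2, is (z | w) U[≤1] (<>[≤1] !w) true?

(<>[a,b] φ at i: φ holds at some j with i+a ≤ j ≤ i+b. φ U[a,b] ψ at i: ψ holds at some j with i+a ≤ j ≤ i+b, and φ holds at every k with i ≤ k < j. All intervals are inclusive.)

Need some j in [2,3] with <>[≤1] !w, and (z | w) at every k in [2,j-1].
  j=2: <>[≤1] !w holds; no prefix to check → satisfied.

Holds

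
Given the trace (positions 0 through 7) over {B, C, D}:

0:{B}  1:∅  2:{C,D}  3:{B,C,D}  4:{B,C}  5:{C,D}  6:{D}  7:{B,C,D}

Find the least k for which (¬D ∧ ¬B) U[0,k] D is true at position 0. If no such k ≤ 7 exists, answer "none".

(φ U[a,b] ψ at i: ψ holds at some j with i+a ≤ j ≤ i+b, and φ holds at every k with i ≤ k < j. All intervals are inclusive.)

none

Need earliest j ≥ 0 with D, and (¬D ∧ ¬B) at every k in [0,j-1].
  j=0: rhs fails.
  j=1: rhs fails.
  j=2: rhs holds but lhs fails at k=0.
  j=3: rhs holds but lhs fails at k=0.
  j=4: rhs fails.
  j=5: rhs holds but lhs fails at k=0.
  j=6: rhs holds but lhs fails at k=0.
  j=7: rhs holds but lhs fails at k=0.
No witness within the range → none.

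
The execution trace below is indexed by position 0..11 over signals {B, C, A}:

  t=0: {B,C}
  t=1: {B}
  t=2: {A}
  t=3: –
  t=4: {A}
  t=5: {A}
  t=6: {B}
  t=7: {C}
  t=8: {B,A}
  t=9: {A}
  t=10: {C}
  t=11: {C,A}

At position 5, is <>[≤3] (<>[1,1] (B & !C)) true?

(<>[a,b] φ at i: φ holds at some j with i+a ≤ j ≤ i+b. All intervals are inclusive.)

Holds

Check <>[1,1] (B & !C) at each j in [5,8]:
  j=5: holds (witness at 6)
  j=6: fails (none in [7,7])
  j=7: holds (witness at 8)
  j=8: fails (none in [9,9])
Found at j=5 → formula holds.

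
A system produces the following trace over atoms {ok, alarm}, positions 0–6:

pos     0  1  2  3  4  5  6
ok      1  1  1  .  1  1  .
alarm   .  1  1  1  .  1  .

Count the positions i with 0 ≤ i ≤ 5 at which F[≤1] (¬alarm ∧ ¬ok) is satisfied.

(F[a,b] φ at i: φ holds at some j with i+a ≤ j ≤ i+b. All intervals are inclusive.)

Evaluate at each i in [0,5]:
  i=0: ✗ (none in [0,1])
  i=1: ✗ (none in [1,2])
  i=2: ✗ (none in [2,3])
  i=3: ✗ (none in [3,4])
  i=4: ✗ (none in [4,5])
  i=5: ✓ (witness j=6)
Positions where it holds: {5} → 1.

1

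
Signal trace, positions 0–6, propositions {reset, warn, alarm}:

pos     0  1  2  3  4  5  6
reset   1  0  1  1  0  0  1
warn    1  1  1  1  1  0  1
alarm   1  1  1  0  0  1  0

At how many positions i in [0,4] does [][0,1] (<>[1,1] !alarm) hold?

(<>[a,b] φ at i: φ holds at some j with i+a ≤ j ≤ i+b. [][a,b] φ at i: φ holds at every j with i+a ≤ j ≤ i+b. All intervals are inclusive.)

Evaluate at each i in [0,4]:
  i=0: ✗ (fails at j=0)
  i=1: ✗ (fails at j=1)
  i=2: ✓ (all of [2,3])
  i=3: ✗ (fails at j=4)
  i=4: ✗ (fails at j=4)
Positions where it holds: {2} → 1.

1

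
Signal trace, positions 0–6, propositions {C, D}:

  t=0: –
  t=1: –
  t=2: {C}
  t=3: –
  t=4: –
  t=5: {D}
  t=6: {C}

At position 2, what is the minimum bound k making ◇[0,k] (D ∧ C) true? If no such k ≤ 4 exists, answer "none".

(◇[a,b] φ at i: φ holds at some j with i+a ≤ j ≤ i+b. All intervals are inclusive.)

Scan j = 2,3,… for (D ∧ C):
  j=2: fails
  j=3: fails
  j=4: fails
  j=5: fails
  j=6: fails
No j in [2,6] satisfies it → none.

none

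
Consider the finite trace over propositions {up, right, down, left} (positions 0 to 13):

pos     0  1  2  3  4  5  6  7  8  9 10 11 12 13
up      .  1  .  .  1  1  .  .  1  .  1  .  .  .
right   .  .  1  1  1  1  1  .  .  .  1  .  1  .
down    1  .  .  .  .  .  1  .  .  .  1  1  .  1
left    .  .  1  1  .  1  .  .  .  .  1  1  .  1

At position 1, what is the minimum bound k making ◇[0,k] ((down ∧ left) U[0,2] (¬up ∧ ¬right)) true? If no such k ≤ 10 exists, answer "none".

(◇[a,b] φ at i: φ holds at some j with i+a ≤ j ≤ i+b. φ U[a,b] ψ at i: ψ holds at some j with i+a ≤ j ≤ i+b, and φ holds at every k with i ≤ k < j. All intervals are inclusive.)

Scan j = 1,2,… for ((down ∧ left) U[0,2] (¬up ∧ ¬right)):
  j=1: fails
  j=2: fails
  j=3: fails
  j=4: fails
  j=5: fails
  j=6: fails
  j=7: holds
First hit at j=7, so smallest k = 7-1 = 6.

6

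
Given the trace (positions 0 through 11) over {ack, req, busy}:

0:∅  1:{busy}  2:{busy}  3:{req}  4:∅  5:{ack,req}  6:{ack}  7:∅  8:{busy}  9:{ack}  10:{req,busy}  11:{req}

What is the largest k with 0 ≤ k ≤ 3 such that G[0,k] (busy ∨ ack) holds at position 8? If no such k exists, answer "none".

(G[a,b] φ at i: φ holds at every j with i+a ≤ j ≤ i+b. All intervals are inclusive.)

2

(busy ∨ ack) must hold from j=8 onward; find where it first fails.
  j=8: holds
  j=9: holds
  j=10: holds
  j=11: fails
Holds on [8,10], so largest k = 2.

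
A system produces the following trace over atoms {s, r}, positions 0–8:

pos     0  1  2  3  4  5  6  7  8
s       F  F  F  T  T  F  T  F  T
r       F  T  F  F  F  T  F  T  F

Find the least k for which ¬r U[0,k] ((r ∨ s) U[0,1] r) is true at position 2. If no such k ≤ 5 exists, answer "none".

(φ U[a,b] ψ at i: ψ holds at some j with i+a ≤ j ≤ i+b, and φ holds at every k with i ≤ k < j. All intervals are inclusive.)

Need earliest j ≥ 2 with ((r ∨ s) U[0,1] r), and ¬r at every k in [2,j-1].
  j=2: rhs fails.
  j=3: rhs fails.
  j=4: rhs holds; lhs holds on [2,3]. k = 2.

2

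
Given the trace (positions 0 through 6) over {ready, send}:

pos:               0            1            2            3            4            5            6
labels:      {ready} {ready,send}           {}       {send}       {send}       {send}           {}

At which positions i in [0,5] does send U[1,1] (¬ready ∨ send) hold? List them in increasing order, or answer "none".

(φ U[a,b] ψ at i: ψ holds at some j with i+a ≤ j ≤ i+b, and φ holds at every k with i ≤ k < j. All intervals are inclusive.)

1, 3, 4, 5

Evaluate at each i in [0,5]:
  i=0: ✗ (lhs fails at k=0 before rhs at j=1)
  i=1: ✓ (rhs at j=2; lhs holds on [1,1])
  i=2: ✗ (lhs fails at k=2 before rhs at j=3)
  i=3: ✓ (rhs at j=4; lhs holds on [3,3])
  i=4: ✓ (rhs at j=5; lhs holds on [4,4])
  i=5: ✓ (rhs at j=6; lhs holds on [5,5])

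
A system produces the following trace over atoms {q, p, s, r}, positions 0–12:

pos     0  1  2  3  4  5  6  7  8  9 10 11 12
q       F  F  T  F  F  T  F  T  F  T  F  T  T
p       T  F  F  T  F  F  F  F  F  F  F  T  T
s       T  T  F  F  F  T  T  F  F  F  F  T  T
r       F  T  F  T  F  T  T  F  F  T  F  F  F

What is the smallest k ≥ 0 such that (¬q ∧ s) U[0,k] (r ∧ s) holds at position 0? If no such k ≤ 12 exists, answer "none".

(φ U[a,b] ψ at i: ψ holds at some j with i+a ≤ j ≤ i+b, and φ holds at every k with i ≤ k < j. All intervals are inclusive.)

Need earliest j ≥ 0 with (r ∧ s), and (¬q ∧ s) at every k in [0,j-1].
  j=0: rhs fails.
  j=1: rhs holds; lhs holds on [0,0]. k = 1.

1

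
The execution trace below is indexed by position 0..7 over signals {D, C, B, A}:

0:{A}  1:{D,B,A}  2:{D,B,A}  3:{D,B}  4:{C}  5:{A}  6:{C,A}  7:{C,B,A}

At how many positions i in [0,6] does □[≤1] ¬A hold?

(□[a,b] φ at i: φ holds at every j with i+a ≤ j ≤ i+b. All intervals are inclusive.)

1

Evaluate at each i in [0,6]:
  i=0: ✗ (fails at j=0)
  i=1: ✗ (fails at j=1)
  i=2: ✗ (fails at j=2)
  i=3: ✓ (all of [3,4])
  i=4: ✗ (fails at j=5)
  i=5: ✗ (fails at j=5)
  i=6: ✗ (fails at j=6)
Positions where it holds: {3} → 1.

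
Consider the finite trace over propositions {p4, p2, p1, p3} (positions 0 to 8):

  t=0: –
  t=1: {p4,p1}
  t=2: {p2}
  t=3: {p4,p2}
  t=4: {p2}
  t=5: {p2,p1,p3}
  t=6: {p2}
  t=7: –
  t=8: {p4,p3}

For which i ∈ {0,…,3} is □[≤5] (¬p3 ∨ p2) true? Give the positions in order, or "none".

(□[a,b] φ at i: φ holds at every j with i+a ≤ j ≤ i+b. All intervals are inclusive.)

Evaluate at each i in [0,3]:
  i=0: ✓ (all of [0,5])
  i=1: ✓ (all of [1,6])
  i=2: ✓ (all of [2,7])
  i=3: ✗ (fails at j=8)

0, 1, 2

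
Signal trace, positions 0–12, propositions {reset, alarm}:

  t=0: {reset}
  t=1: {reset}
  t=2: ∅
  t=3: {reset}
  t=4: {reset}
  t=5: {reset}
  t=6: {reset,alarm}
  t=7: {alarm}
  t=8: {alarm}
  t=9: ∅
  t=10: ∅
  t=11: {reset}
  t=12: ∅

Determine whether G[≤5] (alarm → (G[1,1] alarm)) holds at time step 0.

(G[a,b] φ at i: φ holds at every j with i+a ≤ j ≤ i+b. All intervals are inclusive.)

Check (alarm → (G[1,1] alarm)) at every j in [0,5]:
  j=0: antecedent false → ✓
  j=1: antecedent false → ✓
  j=2: antecedent false → ✓
  j=3: antecedent false → ✓
  j=4: antecedent false → ✓
  j=5: antecedent false → ✓
All positions satisfy it → formula holds.

Yes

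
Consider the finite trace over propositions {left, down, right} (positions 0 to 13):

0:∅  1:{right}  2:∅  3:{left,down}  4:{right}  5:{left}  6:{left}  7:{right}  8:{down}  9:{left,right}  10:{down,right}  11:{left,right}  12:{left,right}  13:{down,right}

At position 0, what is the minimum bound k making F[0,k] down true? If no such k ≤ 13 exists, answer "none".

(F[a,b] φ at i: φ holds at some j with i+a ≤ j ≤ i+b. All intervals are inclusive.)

3

Scan j = 0,1,… for down:
  j=0: fails
  j=1: fails
  j=2: fails
  j=3: holds
First hit at j=3, so smallest k = 3-0 = 3.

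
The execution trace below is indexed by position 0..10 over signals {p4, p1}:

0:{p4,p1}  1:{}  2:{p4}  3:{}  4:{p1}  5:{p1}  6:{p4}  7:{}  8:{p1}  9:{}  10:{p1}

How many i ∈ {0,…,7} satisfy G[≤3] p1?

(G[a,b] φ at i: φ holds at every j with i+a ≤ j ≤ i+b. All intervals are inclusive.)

Evaluate at each i in [0,7]:
  i=0: ✗ (fails at j=1)
  i=1: ✗ (fails at j=1)
  i=2: ✗ (fails at j=2)
  i=3: ✗ (fails at j=3)
  i=4: ✗ (fails at j=6)
  i=5: ✗ (fails at j=6)
  i=6: ✗ (fails at j=6)
  i=7: ✗ (fails at j=7)
Positions where it holds: {} → 0.

0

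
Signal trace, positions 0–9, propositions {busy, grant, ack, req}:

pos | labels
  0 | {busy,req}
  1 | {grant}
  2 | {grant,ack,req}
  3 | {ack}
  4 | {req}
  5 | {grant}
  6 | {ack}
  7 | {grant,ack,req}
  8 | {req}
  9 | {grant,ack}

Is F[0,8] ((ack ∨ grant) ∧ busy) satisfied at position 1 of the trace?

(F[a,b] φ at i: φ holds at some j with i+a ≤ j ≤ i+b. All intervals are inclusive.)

Check ((ack ∨ grant) ∧ busy) at each j in [1,9]:
  j=1: false
  j=2: false
  j=3: false
  j=4: false
  j=5: false
  j=6: false
  j=7: false
  j=8: false
  j=9: false
No position in the window satisfies it → formula fails.

False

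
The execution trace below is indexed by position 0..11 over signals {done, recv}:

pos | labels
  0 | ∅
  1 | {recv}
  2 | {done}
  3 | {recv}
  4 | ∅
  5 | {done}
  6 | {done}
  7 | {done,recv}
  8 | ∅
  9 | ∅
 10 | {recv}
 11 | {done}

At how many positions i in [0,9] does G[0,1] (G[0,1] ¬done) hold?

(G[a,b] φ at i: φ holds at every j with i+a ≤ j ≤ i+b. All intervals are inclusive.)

1

Evaluate at each i in [0,9]:
  i=0: ✗ (fails at j=1)
  i=1: ✗ (fails at j=1)
  i=2: ✗ (fails at j=2)
  i=3: ✗ (fails at j=4)
  i=4: ✗ (fails at j=4)
  i=5: ✗ (fails at j=5)
  i=6: ✗ (fails at j=6)
  i=7: ✗ (fails at j=7)
  i=8: ✓ (all of [8,9])
  i=9: ✗ (fails at j=10)
Positions where it holds: {8} → 1.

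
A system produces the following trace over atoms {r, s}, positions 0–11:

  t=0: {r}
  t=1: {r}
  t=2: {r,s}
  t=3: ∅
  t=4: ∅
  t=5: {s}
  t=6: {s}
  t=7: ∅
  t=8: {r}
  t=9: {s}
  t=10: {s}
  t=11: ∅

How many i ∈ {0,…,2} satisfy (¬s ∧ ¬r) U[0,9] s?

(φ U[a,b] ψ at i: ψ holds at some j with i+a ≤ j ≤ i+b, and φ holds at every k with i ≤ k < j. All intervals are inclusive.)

Evaluate at each i in [0,2]:
  i=0: ✗ (lhs fails at k=0 before rhs at j=2)
  i=1: ✗ (lhs fails at k=1 before rhs at j=2)
  i=2: ✓ (rhs at j=2)
Positions where it holds: {2} → 1.

1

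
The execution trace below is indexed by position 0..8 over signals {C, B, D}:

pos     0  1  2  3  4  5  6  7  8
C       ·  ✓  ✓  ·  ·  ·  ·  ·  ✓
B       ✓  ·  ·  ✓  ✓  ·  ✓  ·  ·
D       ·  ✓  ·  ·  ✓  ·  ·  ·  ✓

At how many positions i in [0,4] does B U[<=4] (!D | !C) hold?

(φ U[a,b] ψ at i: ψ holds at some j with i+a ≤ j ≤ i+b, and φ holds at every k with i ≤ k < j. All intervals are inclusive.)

4

Evaluate at each i in [0,4]:
  i=0: ✓ (rhs at j=0)
  i=1: ✗ (lhs fails at k=1 before rhs at j=2)
  i=2: ✓ (rhs at j=2)
  i=3: ✓ (rhs at j=3)
  i=4: ✓ (rhs at j=4)
Positions where it holds: {0, 2, 3, 4} → 4.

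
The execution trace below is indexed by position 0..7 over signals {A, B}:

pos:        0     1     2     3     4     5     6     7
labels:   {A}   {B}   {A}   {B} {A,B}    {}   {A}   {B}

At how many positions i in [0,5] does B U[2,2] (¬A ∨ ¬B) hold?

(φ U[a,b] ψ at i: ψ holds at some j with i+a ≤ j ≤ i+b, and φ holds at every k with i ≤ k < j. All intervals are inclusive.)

Evaluate at each i in [0,5]:
  i=0: ✗ (lhs fails at k=0 before rhs at j=2)
  i=1: ✗ (lhs fails at k=2 before rhs at j=3)
  i=2: ✗ (no rhs in [4,4])
  i=3: ✓ (rhs at j=5; lhs holds on [3,4])
  i=4: ✗ (lhs fails at k=5 before rhs at j=6)
  i=5: ✗ (lhs fails at k=5 before rhs at j=7)
Positions where it holds: {3} → 1.

1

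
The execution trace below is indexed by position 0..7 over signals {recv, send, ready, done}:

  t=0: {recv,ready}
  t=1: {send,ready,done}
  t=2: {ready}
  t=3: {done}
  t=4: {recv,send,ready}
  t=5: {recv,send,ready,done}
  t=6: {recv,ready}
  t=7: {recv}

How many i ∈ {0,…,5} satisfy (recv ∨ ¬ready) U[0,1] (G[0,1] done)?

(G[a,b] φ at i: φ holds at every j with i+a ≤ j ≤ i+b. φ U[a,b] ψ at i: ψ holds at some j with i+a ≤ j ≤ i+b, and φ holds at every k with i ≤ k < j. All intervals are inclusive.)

Evaluate at each i in [0,5]:
  i=0: ✗ (no rhs in [0,1])
  i=1: ✗ (no rhs in [1,2])
  i=2: ✗ (no rhs in [2,3])
  i=3: ✗ (no rhs in [3,4])
  i=4: ✗ (no rhs in [4,5])
  i=5: ✗ (no rhs in [5,6])
Positions where it holds: {} → 0.

0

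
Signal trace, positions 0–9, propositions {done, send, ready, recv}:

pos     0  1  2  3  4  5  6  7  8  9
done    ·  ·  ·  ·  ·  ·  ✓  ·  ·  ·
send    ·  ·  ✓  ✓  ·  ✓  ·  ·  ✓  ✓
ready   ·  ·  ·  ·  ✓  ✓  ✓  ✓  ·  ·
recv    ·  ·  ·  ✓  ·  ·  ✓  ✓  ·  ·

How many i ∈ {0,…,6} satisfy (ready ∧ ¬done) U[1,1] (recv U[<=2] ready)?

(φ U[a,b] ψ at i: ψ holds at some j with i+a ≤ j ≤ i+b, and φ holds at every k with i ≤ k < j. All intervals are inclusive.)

Evaluate at each i in [0,6]:
  i=0: ✗ (no rhs in [1,1])
  i=1: ✗ (no rhs in [2,2])
  i=2: ✗ (lhs fails at k=2 before rhs at j=3)
  i=3: ✗ (lhs fails at k=3 before rhs at j=4)
  i=4: ✓ (rhs at j=5; lhs holds on [4,4])
  i=5: ✓ (rhs at j=6; lhs holds on [5,5])
  i=6: ✗ (lhs fails at k=6 before rhs at j=7)
Positions where it holds: {4, 5} → 2.

2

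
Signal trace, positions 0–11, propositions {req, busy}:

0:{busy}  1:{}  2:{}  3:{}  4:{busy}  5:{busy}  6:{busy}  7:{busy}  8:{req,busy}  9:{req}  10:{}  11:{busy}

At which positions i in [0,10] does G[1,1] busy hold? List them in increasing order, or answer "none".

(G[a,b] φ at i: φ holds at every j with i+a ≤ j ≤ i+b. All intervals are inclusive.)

Evaluate at each i in [0,10]:
  i=0: ✗ (fails at j=1)
  i=1: ✗ (fails at j=2)
  i=2: ✗ (fails at j=3)
  i=3: ✓ (all of [4,4])
  i=4: ✓ (all of [5,5])
  i=5: ✓ (all of [6,6])
  i=6: ✓ (all of [7,7])
  i=7: ✓ (all of [8,8])
  i=8: ✗ (fails at j=9)
  i=9: ✗ (fails at j=10)
  i=10: ✓ (all of [11,11])

3, 4, 5, 6, 7, 10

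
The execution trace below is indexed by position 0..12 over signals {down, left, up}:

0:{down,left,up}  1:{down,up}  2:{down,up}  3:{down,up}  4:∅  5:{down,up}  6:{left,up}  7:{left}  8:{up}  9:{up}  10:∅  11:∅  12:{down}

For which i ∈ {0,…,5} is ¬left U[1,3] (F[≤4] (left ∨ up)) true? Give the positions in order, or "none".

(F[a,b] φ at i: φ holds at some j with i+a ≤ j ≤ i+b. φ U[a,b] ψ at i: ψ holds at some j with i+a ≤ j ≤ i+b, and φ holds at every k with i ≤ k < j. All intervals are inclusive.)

1, 2, 3, 4, 5

Evaluate at each i in [0,5]:
  i=0: ✗ (lhs fails at k=0 before rhs at j=1)
  i=1: ✓ (rhs at j=2; lhs holds on [1,1])
  i=2: ✓ (rhs at j=3; lhs holds on [2,2])
  i=3: ✓ (rhs at j=4; lhs holds on [3,3])
  i=4: ✓ (rhs at j=5; lhs holds on [4,4])
  i=5: ✓ (rhs at j=6; lhs holds on [5,5])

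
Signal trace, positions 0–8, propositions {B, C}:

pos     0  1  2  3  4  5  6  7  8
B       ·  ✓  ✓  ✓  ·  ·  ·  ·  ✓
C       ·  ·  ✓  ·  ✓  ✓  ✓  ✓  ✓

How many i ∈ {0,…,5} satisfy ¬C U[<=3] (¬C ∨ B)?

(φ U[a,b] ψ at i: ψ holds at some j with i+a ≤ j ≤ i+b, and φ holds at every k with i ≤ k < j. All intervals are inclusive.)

4

Evaluate at each i in [0,5]:
  i=0: ✓ (rhs at j=0)
  i=1: ✓ (rhs at j=1)
  i=2: ✓ (rhs at j=2)
  i=3: ✓ (rhs at j=3)
  i=4: ✗ (no rhs in [4,7])
  i=5: ✗ (lhs fails at k=5 before rhs at j=8)
Positions where it holds: {0, 1, 2, 3} → 4.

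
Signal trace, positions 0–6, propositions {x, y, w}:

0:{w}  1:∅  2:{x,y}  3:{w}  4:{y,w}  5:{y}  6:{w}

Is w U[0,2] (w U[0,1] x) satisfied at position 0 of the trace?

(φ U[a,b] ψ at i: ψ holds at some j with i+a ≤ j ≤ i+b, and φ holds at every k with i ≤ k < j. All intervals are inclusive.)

False

Need some j in [0,2] with (w U[0,1] x), and w at every k in [0,j-1].
  j=0: (w U[0,1] x) — fails.
  j=1: (w U[0,1] x) — fails.
  j=2: (w U[0,1] x) holds, but w fails at k=1 → not this j.
No j in the window works → until fails.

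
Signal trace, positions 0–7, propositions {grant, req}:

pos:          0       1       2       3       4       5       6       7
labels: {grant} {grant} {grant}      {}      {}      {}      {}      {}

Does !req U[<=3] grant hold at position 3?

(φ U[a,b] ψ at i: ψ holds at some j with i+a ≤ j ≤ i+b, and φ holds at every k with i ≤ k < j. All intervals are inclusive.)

Need some j in [3,6] with grant, and !req at every k in [3,j-1].
  j=3: grant false.
  j=4: grant false.
  j=5: grant false.
  j=6: grant false.
No j in the window works → until fails.

False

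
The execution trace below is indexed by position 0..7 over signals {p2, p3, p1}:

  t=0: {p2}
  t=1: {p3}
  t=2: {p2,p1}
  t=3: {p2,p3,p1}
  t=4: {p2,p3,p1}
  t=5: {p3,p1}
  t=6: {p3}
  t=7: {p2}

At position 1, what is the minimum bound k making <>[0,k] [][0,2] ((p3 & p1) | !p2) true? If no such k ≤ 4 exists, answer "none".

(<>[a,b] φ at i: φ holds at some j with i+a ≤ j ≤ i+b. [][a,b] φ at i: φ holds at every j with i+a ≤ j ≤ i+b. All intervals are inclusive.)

Scan j = 1,2,… for [][0,2] ((p3 & p1) | !p2):
  j=1: fails
  j=2: fails
  j=3: holds
First hit at j=3, so smallest k = 3-1 = 2.

2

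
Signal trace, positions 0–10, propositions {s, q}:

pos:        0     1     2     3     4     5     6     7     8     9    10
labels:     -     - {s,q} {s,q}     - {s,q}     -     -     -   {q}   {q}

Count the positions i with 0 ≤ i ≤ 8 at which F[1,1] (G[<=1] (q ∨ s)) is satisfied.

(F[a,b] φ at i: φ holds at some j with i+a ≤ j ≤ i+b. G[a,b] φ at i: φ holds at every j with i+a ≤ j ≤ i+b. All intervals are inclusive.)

Evaluate at each i in [0,8]:
  i=0: ✗ (none in [1,1])
  i=1: ✓ (witness j=2)
  i=2: ✗ (none in [3,3])
  i=3: ✗ (none in [4,4])
  i=4: ✗ (none in [5,5])
  i=5: ✗ (none in [6,6])
  i=6: ✗ (none in [7,7])
  i=7: ✗ (none in [8,8])
  i=8: ✓ (witness j=9)
Positions where it holds: {1, 8} → 2.

2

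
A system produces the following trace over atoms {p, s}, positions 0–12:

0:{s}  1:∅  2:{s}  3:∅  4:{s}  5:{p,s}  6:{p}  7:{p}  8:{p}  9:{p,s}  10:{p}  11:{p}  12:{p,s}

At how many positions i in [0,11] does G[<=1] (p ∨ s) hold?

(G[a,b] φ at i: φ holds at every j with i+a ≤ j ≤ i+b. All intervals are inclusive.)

Evaluate at each i in [0,11]:
  i=0: ✗ (fails at j=1)
  i=1: ✗ (fails at j=1)
  i=2: ✗ (fails at j=3)
  i=3: ✗ (fails at j=3)
  i=4: ✓ (all of [4,5])
  i=5: ✓ (all of [5,6])
  i=6: ✓ (all of [6,7])
  i=7: ✓ (all of [7,8])
  i=8: ✓ (all of [8,9])
  i=9: ✓ (all of [9,10])
  i=10: ✓ (all of [10,11])
  i=11: ✓ (all of [11,12])
Positions where it holds: {4, 5, 6, 7, 8, 9, 10, 11} → 8.

8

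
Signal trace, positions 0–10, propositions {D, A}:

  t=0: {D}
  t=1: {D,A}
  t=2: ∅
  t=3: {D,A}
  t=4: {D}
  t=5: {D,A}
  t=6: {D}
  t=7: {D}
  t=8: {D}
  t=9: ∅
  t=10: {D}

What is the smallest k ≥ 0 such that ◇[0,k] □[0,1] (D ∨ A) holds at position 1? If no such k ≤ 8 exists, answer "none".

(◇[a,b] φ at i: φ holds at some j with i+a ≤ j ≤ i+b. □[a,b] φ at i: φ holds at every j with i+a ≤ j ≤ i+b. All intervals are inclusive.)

Scan j = 1,2,… for □[0,1] (D ∨ A):
  j=1: fails
  j=2: fails
  j=3: holds
First hit at j=3, so smallest k = 3-1 = 2.

2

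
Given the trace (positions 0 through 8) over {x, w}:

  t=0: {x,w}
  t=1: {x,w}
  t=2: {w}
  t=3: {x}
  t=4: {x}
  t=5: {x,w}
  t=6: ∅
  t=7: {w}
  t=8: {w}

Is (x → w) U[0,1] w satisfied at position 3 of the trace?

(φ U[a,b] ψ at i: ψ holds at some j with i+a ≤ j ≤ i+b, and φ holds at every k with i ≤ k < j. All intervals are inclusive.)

No

Need some j in [3,4] with w, and (x → w) at every k in [3,j-1].
  j=3: w false.
  j=4: w false.
No j in the window works → until fails.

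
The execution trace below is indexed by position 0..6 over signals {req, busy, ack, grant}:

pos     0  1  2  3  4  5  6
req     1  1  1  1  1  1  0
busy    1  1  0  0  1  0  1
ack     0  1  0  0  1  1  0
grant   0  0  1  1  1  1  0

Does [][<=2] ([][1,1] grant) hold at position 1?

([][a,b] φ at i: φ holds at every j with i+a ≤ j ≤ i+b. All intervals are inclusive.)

Check [][1,1] grant at every j in [1,3]:
  j=1: holds on [2,2]
  j=2: holds on [3,3]
  j=3: holds on [4,4]
All positions satisfy it → formula holds.

True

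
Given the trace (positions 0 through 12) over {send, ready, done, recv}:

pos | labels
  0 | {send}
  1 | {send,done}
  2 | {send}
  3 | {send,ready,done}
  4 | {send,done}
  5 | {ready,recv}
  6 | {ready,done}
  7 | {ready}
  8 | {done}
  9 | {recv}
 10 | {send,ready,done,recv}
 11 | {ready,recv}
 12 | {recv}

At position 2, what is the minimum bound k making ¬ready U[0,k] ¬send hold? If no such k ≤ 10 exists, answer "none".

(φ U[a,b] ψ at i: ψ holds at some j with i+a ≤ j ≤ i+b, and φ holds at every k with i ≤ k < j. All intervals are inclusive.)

Need earliest j ≥ 2 with ¬send, and ¬ready at every k in [2,j-1].
  j=2: rhs fails.
  j=3: rhs fails.
  j=4: rhs fails.
  j=5: rhs holds but lhs fails at k=3.
  j=6: rhs holds but lhs fails at k=3.
  j=7: rhs holds but lhs fails at k=3.
  j=8: rhs holds but lhs fails at k=3.
  j=9: rhs holds but lhs fails at k=3.
  j=10: rhs fails.
  j=11: rhs holds but lhs fails at k=3.
  j=12: rhs holds but lhs fails at k=3.
No witness within the range → none.

none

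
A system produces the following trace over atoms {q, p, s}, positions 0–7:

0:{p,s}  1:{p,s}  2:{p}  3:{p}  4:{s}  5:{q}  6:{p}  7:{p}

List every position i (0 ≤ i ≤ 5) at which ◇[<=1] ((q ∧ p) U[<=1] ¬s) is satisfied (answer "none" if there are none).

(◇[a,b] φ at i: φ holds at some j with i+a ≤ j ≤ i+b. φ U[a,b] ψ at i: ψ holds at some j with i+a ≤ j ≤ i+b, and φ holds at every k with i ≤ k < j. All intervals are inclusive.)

1, 2, 3, 4, 5

Evaluate at each i in [0,5]:
  i=0: ✗ (none in [0,1])
  i=1: ✓ (witness j=2)
  i=2: ✓ (witness j=2)
  i=3: ✓ (witness j=3)
  i=4: ✓ (witness j=5)
  i=5: ✓ (witness j=5)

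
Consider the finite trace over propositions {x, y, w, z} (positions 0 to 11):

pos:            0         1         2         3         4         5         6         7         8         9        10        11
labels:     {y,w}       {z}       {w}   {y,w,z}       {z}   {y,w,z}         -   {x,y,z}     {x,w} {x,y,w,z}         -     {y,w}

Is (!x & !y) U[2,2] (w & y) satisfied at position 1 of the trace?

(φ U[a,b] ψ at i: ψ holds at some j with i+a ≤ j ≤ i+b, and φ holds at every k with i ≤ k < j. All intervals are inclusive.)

Need some j in [3,3] with (w & y), and (!x & !y) at every k in [1,j-1].
  j=3: (w & y) holds; (!x & !y) holds at every k in [1,2] → satisfied.

Holds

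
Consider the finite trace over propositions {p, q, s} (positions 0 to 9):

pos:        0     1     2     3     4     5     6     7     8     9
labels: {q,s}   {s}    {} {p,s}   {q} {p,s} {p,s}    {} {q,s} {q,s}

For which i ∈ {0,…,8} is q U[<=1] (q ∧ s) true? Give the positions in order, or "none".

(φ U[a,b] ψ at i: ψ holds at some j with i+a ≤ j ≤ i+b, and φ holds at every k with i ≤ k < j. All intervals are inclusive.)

Evaluate at each i in [0,8]:
  i=0: ✓ (rhs at j=0)
  i=1: ✗ (no rhs in [1,2])
  i=2: ✗ (no rhs in [2,3])
  i=3: ✗ (no rhs in [3,4])
  i=4: ✗ (no rhs in [4,5])
  i=5: ✗ (no rhs in [5,6])
  i=6: ✗ (no rhs in [6,7])
  i=7: ✗ (lhs fails at k=7 before rhs at j=8)
  i=8: ✓ (rhs at j=8)

0, 8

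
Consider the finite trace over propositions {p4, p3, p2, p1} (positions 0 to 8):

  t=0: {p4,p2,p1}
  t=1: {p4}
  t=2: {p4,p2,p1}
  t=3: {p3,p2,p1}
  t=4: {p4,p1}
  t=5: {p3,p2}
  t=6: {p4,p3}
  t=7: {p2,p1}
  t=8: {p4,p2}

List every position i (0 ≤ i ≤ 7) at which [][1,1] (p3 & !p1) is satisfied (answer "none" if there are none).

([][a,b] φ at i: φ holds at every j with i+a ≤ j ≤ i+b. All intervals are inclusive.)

Evaluate at each i in [0,7]:
  i=0: ✗ (fails at j=1)
  i=1: ✗ (fails at j=2)
  i=2: ✗ (fails at j=3)
  i=3: ✗ (fails at j=4)
  i=4: ✓ (all of [5,5])
  i=5: ✓ (all of [6,6])
  i=6: ✗ (fails at j=7)
  i=7: ✗ (fails at j=8)

4, 5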